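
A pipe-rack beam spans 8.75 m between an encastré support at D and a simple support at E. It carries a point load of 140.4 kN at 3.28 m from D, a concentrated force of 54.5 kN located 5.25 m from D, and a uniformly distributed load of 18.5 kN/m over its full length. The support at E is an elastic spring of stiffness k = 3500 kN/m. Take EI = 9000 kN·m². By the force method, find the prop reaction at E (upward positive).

Take the reaction at E as the redundant and release it; the primary structure is a cantilever fixed at D.
Primary-structure tip deflection at E by superposition:
  point load 140.4 at a = 3.28: Pa²(3L − a)/(6EI) = 5783/EI
  point load 54.5 at a = 5.25: Pa²(3L − a)/(6EI) = 5258/EI
  UDL 18.5: wL⁴/(8EI) = 13555/EI
  δ_0 = 24596/EI
Tip deflection under a unit load at E: L³/(3EI) = 223.3/EI.
With EI = 9000 kN·m²: δ_0 = 2.7328 m and δ_{EE} = 0.024812 m/kN.
Compatibility — the spring shortens by R_E/k under the reaction it provides: δ_0 − R_E·δ_{EE} = R_E/k. With 1/k = 0.000286 m/kN, R_E = δ_0 / (δ_{EE} + 1/k) = 2.7328 / (0.024812 + 0.000286) = 108.9 kN.

R_E = 108.9 kN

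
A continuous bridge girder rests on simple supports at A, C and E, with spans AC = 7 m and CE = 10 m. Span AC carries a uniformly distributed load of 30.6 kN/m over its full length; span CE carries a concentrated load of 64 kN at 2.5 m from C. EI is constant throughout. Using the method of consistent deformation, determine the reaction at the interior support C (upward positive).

Take M_C as the redundant. Released structure: two simple spans AC and CE with a hinge at C.
End slopes at the hinge C, treating each span as simply supported:
  span AC: UDL 30.6: wL³/(24EI) = 437.3/EI
  span CE: point load 64 at a = 2.5: Pab(L + b)/(6LEI) = 350/EI
  relative rotation θ_0 = (437.3 + 350)/EI = 787.3/EI
A unit hogging moment at C produces rotation L₁/(3EI) + L₂/(3EI) = 5.667/EI.
Slope continuity at C: θ_0 = M_C·5.667/EI, so M_C = 787.3/5.667 = 138.9 kN·m (hogging).
Span AC, ΣM about A with M_C applied at C: R_C^{AC}·7 = 749.7 + 138.9, so R_C^{AC} = 126.9 kN and R_A = 214.2 − 126.9 = 87.25 kN.
Span CE, ΣM about E: R_C^{CE}·10 = 480 + 138.9, so R_C^{CE} = 61.89 kN and R_E = 64 − 61.89 = 2.106 kN.
R_C = 126.9 + 61.89 = 188.8 kN.

R_C = 188.8 kN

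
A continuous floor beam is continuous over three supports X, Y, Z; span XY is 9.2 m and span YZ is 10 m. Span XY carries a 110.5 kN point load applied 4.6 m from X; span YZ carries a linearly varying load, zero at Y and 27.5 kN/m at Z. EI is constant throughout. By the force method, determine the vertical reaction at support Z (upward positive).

Insert a hinge at Y; M_Y is the redundant, and each span becomes simply supported.
Discontinuity in slope at Y on the released structure — sum the simple-span end rotations:
  span XY: point load 110.5 at a = 4.6: Pab(L + a)/(6LEI) = 584.5/EI
  span YZ: triangular load, peak 27.5: 7w₀L³/(360EI) = 534.7/EI
  relative rotation θ_0 = (584.5 + 534.7)/EI = 1119/EI
A unit hogging moment at Y produces rotation L₁/(3EI) + L₂/(3EI) = 6.4/EI.
Slope continuity at Y: θ_0 = M_Y·6.4/EI, so M_Y = 1119/6.4 = 174.9 kN·m (hogging).
Span YZ, ΣM about Z: R_Y^{YZ}·10 = 458.3 + 174.9, so R_Y^{YZ} = 63.32 kN and R_Z = 137.5 − 63.32 = 74.18 kN.

R_Z = 74.18 kN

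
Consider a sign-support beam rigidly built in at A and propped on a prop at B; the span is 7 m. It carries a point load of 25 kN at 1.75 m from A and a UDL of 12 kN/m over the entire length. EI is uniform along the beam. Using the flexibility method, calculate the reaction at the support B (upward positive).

Choose R_B as the redundant. The primary structure is the cantilever fixed at A.
Downward deflection at the released point B due to the loads:
  point load 25 at a = 1.75: Pa²(3L − a)/(6EI) = 245.6/EI
  UDL 12: wL⁴/(8EI) = 3602/EI
  δ_0 = 3847/EI
Tip deflection under a unit load at B: L³/(3EI) = 114.3/EI.
Compatibility at B: δ_0 − R_B·δ_{BB} = 0, so R_B = 3847/114.3 = 33.65 kN.

R_B = 33.65 kN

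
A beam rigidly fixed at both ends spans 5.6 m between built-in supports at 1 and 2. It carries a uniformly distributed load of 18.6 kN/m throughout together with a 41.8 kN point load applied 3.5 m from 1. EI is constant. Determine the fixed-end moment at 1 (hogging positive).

Release both end moments; the primary structure is a simply-supported span 12 with redundants M_1 and M_2.
End rotations of the released simple span under the applied load (×1/EI):
  at 1: UDL 18.6: wL³/(24EI) = 136.1/EI
  at 2: UDL 18.6: wL³/(24EI) = 136.1/EI
  at 1: point load 41.8 at a = 3.5: Pab(L + b)/(6LEI) = 70.41/EI
  at 2: point load 41.8 at a = 3.5: Pab(L + a)/(6LEI) = 83.21/EI
  θ_10 = 206.5/EI,  θ_20 = 219.3/EI
Flexibility coefficients: a unit moment at one end gives L/(3EI) there and L/(6EI) at the far end, so f₁₁ = f₂₂ = 1.867/EI and f₁₂ = f₂₁ = 0.9333/EI.
Compatibility — zero rotation at each built-in end:
  1.867 M_1 + 0.9333 M_2 = 206.5
  0.9333 M_1 + 1.867 M_2 = 219.3
Solving the pair gives M_1 = 69.18 kN·m and M_2 = 82.9 kN·m (hogging).

M_1 = 69.18 kN·m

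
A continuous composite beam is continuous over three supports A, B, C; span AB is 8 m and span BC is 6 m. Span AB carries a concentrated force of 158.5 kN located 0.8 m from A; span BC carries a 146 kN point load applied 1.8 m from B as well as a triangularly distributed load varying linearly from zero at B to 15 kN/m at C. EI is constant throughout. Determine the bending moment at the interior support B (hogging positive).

Release continuity at B by inserting a hinge; the redundant is the internal moment M_B. The primary structure is two simply-supported spans AB and BC.
Discontinuity in slope at B on the released structure — sum the simple-span end rotations:
  span AB: point load 158.5 at a = 0.8: Pab(L + a)/(6LEI) = 167.4/EI
  span BC: point load 146 at a = 1.8: Pab(L + b)/(6LEI) = 312.7/EI
  span BC: triangular load, peak 15: 7w₀L³/(360EI) = 63/EI
  relative rotation θ_0 = (167.4 + 375.7)/EI = 543.1/EI
A unit hogging moment at B produces rotation L₁/(3EI) + L₂/(3EI) = 4.667/EI.
Compatibility: M_B·(L₁+L₂)/(3EI) = θ_0, giving M_B = 116.4 kN·m (hogging).

M_B = 116.4 kN·m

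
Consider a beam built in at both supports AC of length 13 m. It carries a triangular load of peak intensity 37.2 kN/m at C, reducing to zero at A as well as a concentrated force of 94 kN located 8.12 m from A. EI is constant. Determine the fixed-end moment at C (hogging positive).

M_C = 493.3 kN·m

Release both end moments; the primary structure is a simply-supported span AC with redundants M_A and M_C.
On the primary (simply-supported) span, the end slopes from the loading are:
  at A: triangular load, peak 37.2: 7w₀L³/(360EI) = 1589/EI
  at C: triangular load, peak 37.2: w₀L³/(45EI) = 1816/EI
  at A: point load 94 at a = 8.12: Pab(L + b)/(6LEI) = 853.8/EI
  at C: point load 94 at a = 8.12: Pab(L + a)/(6LEI) = 1009/EI
  θ_A0 = 2443/EI,  θ_C0 = 2825/EI
Flexibility coefficients: a unit moment at one end gives L/(3EI) there and L/(6EI) at the far end, so f₁₁ = f₂₂ = 4.333/EI and f₁₂ = f₂₁ = 2.167/EI.
Compatibility — zero rotation at each built-in end:
  4.333 M_A + 2.167 M_C = 2443
  2.167 M_A + 4.333 M_C = 2825
Solving the pair gives M_A = 317.1 kN·m and M_C = 493.3 kN·m (hogging).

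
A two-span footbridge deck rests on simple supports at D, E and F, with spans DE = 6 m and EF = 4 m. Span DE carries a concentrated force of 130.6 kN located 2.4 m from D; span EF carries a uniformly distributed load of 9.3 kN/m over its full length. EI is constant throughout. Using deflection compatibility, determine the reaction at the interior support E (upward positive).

Take M_E as the redundant. Released structure: two simple spans DE and EF with a hinge at E.
End slopes at the hinge E, treating each span as simply supported:
  span DE: point load 130.6 at a = 2.4: Pab(L + a)/(6LEI) = 263.3/EI
  span EF: UDL 9.3: wL³/(24EI) = 24.8/EI
  relative rotation θ_0 = (263.3 + 24.8)/EI = 288.1/EI
A unit hogging moment at E produces rotation L₁/(3EI) + L₂/(3EI) = 3.333/EI.
Compatibility: M_E·(L₁+L₂)/(3EI) = θ_0, giving M_E = 86.43 kN·m (hogging).
Span DE, ΣM about D with M_E applied at E: R_E^{DE}·6 = 313.4 + 86.43, so R_E^{DE} = 66.64 kN and R_D = 130.6 − 66.64 = 63.96 kN.
Span EF, ΣM about F: R_E^{EF}·4 = 74.4 + 86.43, so R_E^{EF} = 40.21 kN and R_F = 37.2 − 40.21 = -3.007 kN.
R_E = 66.64 + 40.21 = 106.9 kN.

R_E = 106.9 kN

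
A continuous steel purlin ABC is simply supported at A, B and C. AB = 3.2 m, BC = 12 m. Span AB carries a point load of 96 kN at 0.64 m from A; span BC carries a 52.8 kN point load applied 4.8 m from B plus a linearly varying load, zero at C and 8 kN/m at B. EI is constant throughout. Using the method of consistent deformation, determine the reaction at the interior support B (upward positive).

R_B = 147.4 kN

Release continuity at B by inserting a hinge; the redundant is the internal moment M_B. The primary structure is two simply-supported spans AB and BC.
Rotations at B on the released spans (each span's end-slope, ×1/EI):
  span AB: point load 96 at a = 0.64: Pab(L + a)/(6LEI) = 31.46/EI
  span BC: point load 52.8 at a = 4.8: Pab(L + b)/(6LEI) = 486.6/EI
  span BC: triangular load, peak 8: w₀L³/(45EI) = 307.2/EI
  relative rotation θ_0 = (31.46 + 793.8)/EI = 825.3/EI
A unit hogging moment at B produces rotation L₁/(3EI) + L₂/(3EI) = 5.067/EI.
Compatibility: M_B·(L₁+L₂)/(3EI) = θ_0, giving M_B = 162.9 kN·m (hogging).
Span AB, ΣM about A with M_B applied at B: R_B^{AB}·3.2 = 61.44 + 162.9, so R_B^{AB} = 70.1 kN and R_A = 96 − 70.1 = 25.9 kN.
Span BC, ΣM about C: R_B^{BC}·12 = 764.2 + 162.9, so R_B^{BC} = 77.25 kN and R_C = 100.8 − 77.25 = 23.55 kN.
R_B = 70.1 + 77.25 = 147.4 kN.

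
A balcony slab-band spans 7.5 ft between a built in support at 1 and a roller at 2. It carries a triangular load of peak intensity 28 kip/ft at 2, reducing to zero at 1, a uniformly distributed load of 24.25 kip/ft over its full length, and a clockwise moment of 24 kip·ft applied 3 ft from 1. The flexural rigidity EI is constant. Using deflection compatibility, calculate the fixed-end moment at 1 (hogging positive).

Take the reaction at 2 as the redundant and release it; the primary structure is a cantilever fixed at 1.
Free-end deflection of the primary structure under the applied loading (downward +):
  triangular load, peak 28 at the free end: 11w₀L⁴/(120EI) = 8121/EI
  UDL 24.25: wL⁴/(8EI) = 9591/EI
  clockwise couple 24 at a = 3: M₀a(2L − a)/(2EI) = 432/EI
  δ_0 = 18144/EI
Flexibility coefficient — unit upward force at 2: δ_{22} = L³/(3EI) = 140.6/EI.
The prop prevents deflection at 2: R_2 = δ_0/δ_{22} = 18144/140.6 = 129 kip.
Moment equilibrium about 1: M_1 = Σ(load moments about 1) − R_2·L = 1231 − 129×7.5 = 263.3 kip·ft.

M_1 = 263.3 kip·ft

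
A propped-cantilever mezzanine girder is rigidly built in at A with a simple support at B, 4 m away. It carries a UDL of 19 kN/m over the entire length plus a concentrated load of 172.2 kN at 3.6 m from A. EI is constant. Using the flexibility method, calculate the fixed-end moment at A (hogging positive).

Choose R_B as the redundant. The primary structure is the cantilever fixed at A.
Deflection at B on the released cantilever, summing each load's contribution:
  UDL 19: wL⁴/(8EI) = 608/EI
  point load 172.2 at a = 3.6: Pa²(3L − a)/(6EI) = 3124/EI
  δ_0 = 3732/EI
Tip deflection under a unit load at B: L³/(3EI) = 21.33/EI.
The prop prevents deflection at B: R_B = δ_0/δ_{BB} = 3732/21.33 = 175 kN.
Moment equilibrium about A: M_A = Σ(load moments about A) − R_B·L = 771.9 − 175×4 = 72.1 kN·m.

M_A = 72.1 kN·m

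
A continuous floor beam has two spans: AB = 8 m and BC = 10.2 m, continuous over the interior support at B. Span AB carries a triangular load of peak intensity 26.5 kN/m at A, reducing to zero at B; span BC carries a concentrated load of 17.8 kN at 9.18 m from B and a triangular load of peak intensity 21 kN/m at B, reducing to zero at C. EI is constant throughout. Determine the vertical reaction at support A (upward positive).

R_A = 54.4 kN

Release continuity at B by inserting a hinge; the redundant is the internal moment M_B. The primary structure is two simply-supported spans AB and BC.
Discontinuity in slope at B on the released structure — sum the simple-span end rotations:
  span AB: triangular load, peak 26.5: 7w₀L³/(360EI) = 263.8/EI
  span BC: point load 17.8 at a = 9.18: Pab(L + b)/(6LEI) = 30.56/EI
  span BC: triangular load, peak 21: w₀L³/(45EI) = 495.2/EI
  relative rotation θ_0 = (263.8 + 525.8)/EI = 789.6/EI
A unit hogging moment at B produces rotation L₁/(3EI) + L₂/(3EI) = 6.067/EI.
Slope continuity at B: θ_0 = M_B·6.067/EI, so M_B = 789.6/6.067 = 130.2 kN·m (hogging).
Span AB, ΣM about A with M_B applied at B: R_B^{AB}·8 = 282.7 + 130.2, so R_B^{AB} = 51.6 kN and R_A = 106 − 51.6 = 54.4 kN.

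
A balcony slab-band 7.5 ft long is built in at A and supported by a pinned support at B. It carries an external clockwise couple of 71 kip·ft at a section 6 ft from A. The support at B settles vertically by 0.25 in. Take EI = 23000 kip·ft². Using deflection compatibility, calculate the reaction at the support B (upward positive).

R_B = 10.22 kip

Remove the prop at B; the released (primary) structure is a cantilever built in at A.
Free-end deflection of the primary structure under the applied loading (downward +):
  clockwise couple 71 at a = 6: M₀a(2L − a)/(2EI) = 1917/EI
Flexibility coefficient — unit upward force at B: δ_{BB} = L³/(3EI) = 140.6/EI.
With EI = 23000 kip·ft²: δ_0 = 0.083348 ft and δ_{BB} = 0.006114 ft/kip.
Compatibility — the beam at B must follow the support down by 0.02083 ft: δ_0 − R_B·δ_{BB} = 0.02083, so R_B = (0.083348 − 0.02083)/0.006114 = 10.22 kip.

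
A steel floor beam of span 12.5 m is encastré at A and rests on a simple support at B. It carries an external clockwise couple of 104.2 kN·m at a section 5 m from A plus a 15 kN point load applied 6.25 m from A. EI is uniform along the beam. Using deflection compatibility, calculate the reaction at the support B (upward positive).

R_B = 12.69 kN

Choose R_B as the redundant. The primary structure is the cantilever fixed at A.
Deflection at B on the released cantilever, summing each load's contribution:
  clockwise couple 104.2 at a = 5: M₀a(2L − a)/(2EI) = 5210/EI
  point load 15 at a = 6.25: Pa²(3L − a)/(6EI) = 3052/EI
  δ_0 = 8262/EI
Tip deflection under a unit load at B: L³/(3EI) = 651/EI.
The prop prevents deflection at B: R_B = δ_0/δ_{BB} = 8262/651 = 12.69 kN.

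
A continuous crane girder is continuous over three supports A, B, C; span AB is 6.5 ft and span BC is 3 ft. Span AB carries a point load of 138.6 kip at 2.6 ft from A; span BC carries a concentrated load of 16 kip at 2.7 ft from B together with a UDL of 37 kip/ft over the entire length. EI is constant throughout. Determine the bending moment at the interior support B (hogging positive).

Take M_B as the redundant. Released structure: two simple spans AB and BC with a hinge at B.
End slopes at the hinge B, treating each span as simply supported:
  span AB: point load 138.6 at a = 2.6: Pab(L + a)/(6LEI) = 327.9/EI
  span BC: point load 16 at a = 2.7: Pab(L + b)/(6LEI) = 2.376/EI
  span BC: UDL 37: wL³/(24EI) = 41.62/EI
  relative rotation θ_0 = (327.9 + 44)/EI = 371.9/EI
A unit hogging moment at B produces rotation L₁/(3EI) + L₂/(3EI) = 3.167/EI.
Compatibility: M_B·(L₁+L₂)/(3EI) = θ_0, giving M_B = 117.5 kip·ft (hogging).

M_B = 117.5 kip·ft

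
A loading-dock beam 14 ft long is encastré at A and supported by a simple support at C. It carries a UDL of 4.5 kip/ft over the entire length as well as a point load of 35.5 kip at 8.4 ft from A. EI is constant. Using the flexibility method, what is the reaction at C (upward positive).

R_C = 38.96 kip

Remove the prop at C; the released (primary) structure is a cantilever built in at A.
Primary-structure tip deflection at C by superposition:
  UDL 4.5: wL⁴/(8EI) = 21609/EI
  point load 35.5 at a = 8.4: Pa²(3L − a)/(6EI) = 14027/EI
  δ_0 = 35636/EI
Tip deflection under a unit load at C: L³/(3EI) = 914.7/EI.
Compatibility at C: δ_0 − R_C·δ_{CC} = 0, so R_C = 35636/914.7 = 38.96 kip.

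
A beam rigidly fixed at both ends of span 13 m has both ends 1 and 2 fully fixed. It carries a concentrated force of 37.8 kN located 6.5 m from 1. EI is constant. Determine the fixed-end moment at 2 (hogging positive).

M_2 = 61.42 kN·m

Release both end moments; the primary structure is a simply-supported span 12 with redundants M_1 and M_2.
On the primary (simply-supported) span, the end slopes from the loading are:
  at 1: point load 37.8 at a = 6.5: Pab(L + b)/(6LEI) = 399.3/EI
  at 2: point load 37.8 at a = 6.5: Pab(L + a)/(6LEI) = 399.3/EI
  θ_10 = 399.3/EI,  θ_20 = 399.3/EI
Flexibility coefficients: a unit moment at one end gives L/(3EI) there and L/(6EI) at the far end, so f₁₁ = f₂₂ = 4.333/EI and f₁₂ = f₂₁ = 2.167/EI.
Compatibility — zero rotation at each built-in end:
  4.333 M_1 + 2.167 M_2 = 399.3
  2.167 M_1 + 4.333 M_2 = 399.3
Solving the pair gives M_1 = 61.42 kN·m and M_2 = 61.42 kN·m (hogging).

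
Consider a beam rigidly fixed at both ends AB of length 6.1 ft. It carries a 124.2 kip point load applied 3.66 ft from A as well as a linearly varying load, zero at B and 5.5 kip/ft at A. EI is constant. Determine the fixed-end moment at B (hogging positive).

M_B = 115.9 kip·ft

Take the two fixed-end moments M_A, M_B as redundants; the released structure is the simple span AB.
On the primary (simply-supported) span, the end slopes from the loading are:
  at A: point load 124.2 at a = 3.66: Pab(L + b)/(6LEI) = 258.8/EI
  at B: point load 124.2 at a = 3.66: Pab(L + a)/(6LEI) = 295.8/EI
  at A: triangular load, peak 5.5: w₀L³/(45EI) = 27.74/EI
  at B: triangular load, peak 5.5: 7w₀L³/(360EI) = 24.27/EI
  θ_A0 = 286.5/EI,  θ_B0 = 320/EI
Flexibility coefficients: a unit moment at one end gives L/(3EI) there and L/(6EI) at the far end, so f₁₁ = f₂₂ = 2.033/EI and f₁₂ = f₂₁ = 1.017/EI.
Compatibility — zero rotation at each built-in end:
  2.033 M_A + 1.017 M_B = 286.5
  1.017 M_A + 2.033 M_B = 320
Solving the pair gives M_A = 82.96 kip·ft and M_B = 115.9 kip·ft (hogging).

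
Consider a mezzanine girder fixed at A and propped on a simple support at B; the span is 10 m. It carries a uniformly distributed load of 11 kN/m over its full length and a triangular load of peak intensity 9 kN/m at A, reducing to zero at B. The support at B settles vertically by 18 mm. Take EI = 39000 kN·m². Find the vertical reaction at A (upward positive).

Choose R_B as the redundant. The primary structure is the cantilever fixed at A.
Free-end deflection of the primary structure under the applied loading (downward +):
  UDL 11: wL⁴/(8EI) = 13750/EI
  triangular load, peak 9 at the fixed end: w₀L⁴/(30EI) = 3000/EI
  δ_0 = 16750/EI
Tip deflection under a unit load at B: L³/(3EI) = 333.3/EI.
With EI = 39000 kN·m²: δ_0 = 0.42949 m and δ_{BB} = 0.008547 m/kN.
Compatibility — the beam at B must follow the support down by 0.018 m: δ_0 − R_B·δ_{BB} = 0.018, so R_B = (0.42949 − 0.018)/0.008547 = 48.14 kN.
Vertical equilibrium: R_A = ΣP − R_B = 155 − 48.14 = 106.9 kN.

R_A = 106.9 kN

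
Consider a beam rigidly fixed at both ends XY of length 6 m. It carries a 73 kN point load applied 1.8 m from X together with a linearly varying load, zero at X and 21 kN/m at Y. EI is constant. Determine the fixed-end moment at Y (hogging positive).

Release both end moments; the primary structure is a simply-supported span XY with redundants M_X and M_Y.
Simple-span end rotations at X and Y under the given loads:
  at X: point load 73 at a = 1.8: Pab(L + b)/(6LEI) = 156.4/EI
  at Y: point load 73 at a = 1.8: Pab(L + a)/(6LEI) = 119.6/EI
  at X: triangular load, peak 21: 7w₀L³/(360EI) = 88.2/EI
  at Y: triangular load, peak 21: w₀L³/(45EI) = 100.8/EI
  θ_X0 = 244.6/EI,  θ_Y0 = 220.4/EI
Flexibility coefficients: a unit moment at one end gives L/(3EI) there and L/(6EI) at the far end, so f₁₁ = f₂₂ = 2/EI and f₁₂ = f₂₁ = 1/EI.
Compatibility — zero rotation at each built-in end:
  2 M_X + 1 M_Y = 244.6
  1 M_X + 2 M_Y = 220.4
Solving the pair gives M_X = 89.59 kN·m and M_Y = 65.39 kN·m (hogging).

M_Y = 65.39 kN·m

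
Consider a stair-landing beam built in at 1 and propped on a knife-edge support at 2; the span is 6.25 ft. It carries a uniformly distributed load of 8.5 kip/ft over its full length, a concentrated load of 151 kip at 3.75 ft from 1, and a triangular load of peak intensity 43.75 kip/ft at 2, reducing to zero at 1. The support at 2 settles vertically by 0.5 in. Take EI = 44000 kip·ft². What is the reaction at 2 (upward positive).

R_2 = 137.8 kip

Choose R_2 as the redundant. The primary structure is the cantilever fixed at 1.
Free-end deflection of the primary structure under the applied loading (downward +):
  UDL 8.5: wL⁴/(8EI) = 1621/EI
  point load 151 at a = 3.75: Pa²(3L − a)/(6EI) = 5309/EI
  triangular load, peak 43.75 at the free end: 11w₀L⁴/(120EI) = 6119/EI
  δ_0 = 13049/EI
Tip deflection under a unit load at 2: L³/(3EI) = 81.38/EI.
With EI = 44000 kip·ft²: δ_0 = 0.29657 ft and δ_{22} = 0.00185 ft/kip.
Compatibility — the beam at 2 must follow the support down by 0.04167 ft: δ_0 − R_2·δ_{22} = 0.04167, so R_2 = (0.29657 − 0.04167)/0.00185 = 137.8 kip.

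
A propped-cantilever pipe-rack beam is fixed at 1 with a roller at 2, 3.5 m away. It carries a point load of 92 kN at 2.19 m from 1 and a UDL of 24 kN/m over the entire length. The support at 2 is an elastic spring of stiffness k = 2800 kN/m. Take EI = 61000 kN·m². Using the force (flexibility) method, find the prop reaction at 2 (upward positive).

Remove the prop at 2; the released (primary) structure is a cantilever built in at 1.
Free-end deflection of the primary structure under the applied loading (downward +):
  point load 92 at a = 2.19: Pa²(3L − a)/(6EI) = 611.1/EI
  UDL 24: wL⁴/(8EI) = 450.2/EI
  δ_0 = 1061/EI
Flexibility coefficient — unit upward force at 2: δ_{22} = L³/(3EI) = 14.29/EI.
With EI = 61000 kN·m²: δ_0 = 0.017398 m and δ_{22} = 0.000234 m/kN.
Compatibility — the spring shortens by R_2/k under the reaction it provides: δ_0 − R_2·δ_{22} = R_2/k. With 1/k = 0.000357 m/kN, R_2 = δ_0 / (δ_{22} + 1/k) = 0.017398 / (0.000234 + 0.000357) = 29.42 kN.

R_2 = 29.42 kN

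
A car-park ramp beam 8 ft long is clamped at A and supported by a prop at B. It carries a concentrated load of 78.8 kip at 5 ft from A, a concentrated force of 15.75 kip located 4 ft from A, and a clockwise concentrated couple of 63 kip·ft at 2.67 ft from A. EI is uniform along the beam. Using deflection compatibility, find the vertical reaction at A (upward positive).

Take the reaction at B as the redundant and release it; the primary structure is a cantilever fixed at A.
Downward deflection at the released point B due to the loads:
  point load 78.8 at a = 5: Pa²(3L − a)/(6EI) = 6238/EI
  point load 15.75 at a = 4: Pa²(3L − a)/(6EI) = 840/EI
  clockwise couple 63 at a = 2.67: M₀a(2L − a)/(2EI) = 1121/EI
  δ_0 = 8199/EI
Flexibility coefficient — unit upward force at B: δ_{BB} = L³/(3EI) = 170.7/EI.
The prop prevents deflection at B: R_B = δ_0/δ_{BB} = 8199/170.7 = 48.04 kip.
Vertical equilibrium: R_A = ΣP − R_B = 94.55 − 48.04 = 46.51 kip.

R_A = 46.51 kip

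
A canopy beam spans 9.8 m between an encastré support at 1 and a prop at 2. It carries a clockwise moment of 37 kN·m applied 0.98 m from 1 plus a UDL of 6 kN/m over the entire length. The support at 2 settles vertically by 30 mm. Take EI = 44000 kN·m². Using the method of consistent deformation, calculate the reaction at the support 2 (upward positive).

Remove the prop at 2; the released (primary) structure is a cantilever built in at 1.
Downward deflection at the released point 2 due to the loads:
  clockwise couple 37 at a = 0.98: M₀a(2L − a)/(2EI) = 337.6/EI
  UDL 6: wL⁴/(8EI) = 6918/EI
  δ_0 = 7255/EI
Flexibility coefficient — unit upward force at 2: δ_{22} = L³/(3EI) = 313.7/EI.
With EI = 44000 kN·m²: δ_0 = 0.16489 m and δ_{22} = 0.00713 m/kN.
Compatibility — the beam at 2 must follow the support down by 0.03 m: δ_0 − R_2·δ_{22} = 0.03, so R_2 = (0.16489 − 0.03)/0.00713 = 18.92 kN.

R_2 = 18.92 kN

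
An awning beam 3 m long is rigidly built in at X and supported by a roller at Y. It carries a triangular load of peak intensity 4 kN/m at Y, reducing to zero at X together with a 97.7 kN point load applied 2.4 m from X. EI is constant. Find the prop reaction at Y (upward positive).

Remove the prop at Y; the released (primary) structure is a cantilever built in at X.
Downward deflection at the released point Y due to the loads:
  triangular load, peak 4 at the free end: 11w₀L⁴/(120EI) = 29.7/EI
  point load 97.7 at a = 2.4: Pa²(3L − a)/(6EI) = 619/EI
  δ_0 = 648.7/EI
Tip deflection under a unit load at Y: L³/(3EI) = 9/EI.
Compatibility at Y: δ_0 − R_Y·δ_{YY} = 0, so R_Y = 648.7/9 = 72.08 kN.

R_Y = 72.08 kN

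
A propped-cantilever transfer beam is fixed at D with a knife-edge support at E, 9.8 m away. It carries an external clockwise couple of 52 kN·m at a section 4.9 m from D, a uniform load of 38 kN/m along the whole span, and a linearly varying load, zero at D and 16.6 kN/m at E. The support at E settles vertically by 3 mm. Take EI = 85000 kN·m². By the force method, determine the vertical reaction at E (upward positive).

Release the roller at E. Primary structure: cantilever fixed at D.
Downward deflection at the released point E due to the loads:
  clockwise couple 52 at a = 4.9: M₀a(2L − a)/(2EI) = 1873/EI
  UDL 38: wL⁴/(8EI) = 43812/EI
  triangular load, peak 16.6 at the free end: 11w₀L⁴/(120EI) = 14035/EI
  δ_0 = 59721/EI
Flexibility coefficient — unit upward force at E: δ_{EE} = L³/(3EI) = 313.7/EI.
With EI = 85000 kN·m²: δ_0 = 0.7026 m and δ_{EE} = 0.003691 m/kN.
Compatibility — the beam at E must follow the support down by 0.003 m: δ_0 − R_E·δ_{EE} = 0.003, so R_E = (0.7026 − 0.003)/0.003691 = 189.5 kN.

R_E = 189.5 kN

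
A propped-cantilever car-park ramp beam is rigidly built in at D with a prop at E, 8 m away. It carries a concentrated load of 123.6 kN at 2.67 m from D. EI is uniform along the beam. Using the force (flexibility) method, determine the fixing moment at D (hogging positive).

M_D = 183.2 kN·m

Release the roller at E. Primary structure: cantilever fixed at D.
Deflection at E on the released cantilever, summing each load's contribution:
  point load 123.6 at a = 2.67: Pa²(3L − a)/(6EI) = 3132/EI
Tip deflection under a unit load at E: L³/(3EI) = 170.7/EI.
Compatibility at E: δ_0 − R_E·δ_{EE} = 0, so R_E = 3132/170.7 = 18.35 kN.
Moment equilibrium about D: M_D = Σ(load moments about D) − R_E·L = 330 − 18.35×8 = 183.2 kN·m.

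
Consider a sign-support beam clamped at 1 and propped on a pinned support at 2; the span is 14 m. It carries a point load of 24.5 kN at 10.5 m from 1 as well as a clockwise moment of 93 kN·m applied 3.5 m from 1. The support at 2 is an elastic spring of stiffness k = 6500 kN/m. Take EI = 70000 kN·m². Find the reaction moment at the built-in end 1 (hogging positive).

M_1 = 75.4 kN·m

Take the reaction at 2 as the redundant and release it; the primary structure is a cantilever fixed at 1.
Deflection at 2 on the released cantilever, summing each load's contribution:
  point load 24.5 at a = 10.5: Pa²(3L − a)/(6EI) = 14181/EI
  clockwise couple 93 at a = 3.5: M₀a(2L − a)/(2EI) = 3987/EI
  δ_0 = 18168/EI
Flexibility coefficient — unit upward force at 2: δ_{22} = L³/(3EI) = 914.7/EI.
With EI = 70000 kN·m²: δ_0 = 0.25955 m and δ_{22} = 0.013067 m/kN.
Compatibility — the spring shortens by R_2/k under the reaction it provides: δ_0 − R_2·δ_{22} = R_2/k. With 1/k = 0.000154 m/kN, R_2 = δ_0 / (δ_{22} + 1/k) = 0.25955 / (0.013067 + 0.000154) = 19.63 kN.
Moment equilibrium about 1: M_1 = Σ(load moments about 1) − R_2·L = 350.2 − 19.63×14 = 75.4 kN·m.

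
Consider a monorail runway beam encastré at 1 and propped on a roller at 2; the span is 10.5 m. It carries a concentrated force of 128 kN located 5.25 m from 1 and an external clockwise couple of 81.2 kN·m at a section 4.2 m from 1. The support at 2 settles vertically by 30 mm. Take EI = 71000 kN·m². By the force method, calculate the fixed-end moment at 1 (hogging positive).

M_1 = 313.2 kN·m

Choose R_2 as the redundant. The primary structure is the cantilever fixed at 1.
Downward deflection at the released point 2 due to the loads:
  point load 128 at a = 5.25: Pa²(3L − a)/(6EI) = 15435/EI
  clockwise couple 81.2 at a = 4.2: M₀a(2L − a)/(2EI) = 2865/EI
  δ_0 = 18300/EI
Tip deflection under a unit load at 2: L³/(3EI) = 385.9/EI.
With EI = 71000 kN·m²: δ_0 = 0.25774 m and δ_{22} = 0.005435 m/kN.
Compatibility — the beam at 2 must follow the support down by 0.03 m: δ_0 − R_2·δ_{22} = 0.03, so R_2 = (0.25774 − 0.03)/0.005435 = 41.9 kN.
Moment equilibrium about 1: M_1 = Σ(load moments about 1) − R_2·L = 753.2 − 41.9×10.5 = 313.2 kN·m.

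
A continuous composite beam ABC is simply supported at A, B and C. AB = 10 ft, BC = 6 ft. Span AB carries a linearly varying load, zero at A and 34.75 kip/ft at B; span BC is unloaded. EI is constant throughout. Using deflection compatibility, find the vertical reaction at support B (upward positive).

Insert a hinge at B; M_B is the redundant, and each span becomes simply supported.
Rotations at B on the released spans (each span's end-slope, ×1/EI):
  span AB: triangular load, peak 34.75: w₀L³/(45EI) = 772.2/EI
  relative rotation θ_0 = (772.2 + 0)/EI = 772.2/EI
A unit hogging moment at B produces rotation L₁/(3EI) + L₂/(3EI) = 5.333/EI.
Compatibility: M_B·(L₁+L₂)/(3EI) = θ_0, giving M_B = 144.8 kip·ft (hogging).
Span AB, ΣM about A with M_B applied at B: R_B^{AB}·10 = 1158 + 144.8, so R_B^{AB} = 130.3 kip and R_A = 173.8 − 130.3 = 43.44 kip.
Span BC, ΣM about C: R_B^{BC}·6 = 0 + 144.8, so R_B^{BC} = 24.13 kip and R_C = 0 − 24.13 = -24.13 kip.
R_B = 130.3 + 24.13 = 154.4 kip.

R_B = 154.4 kip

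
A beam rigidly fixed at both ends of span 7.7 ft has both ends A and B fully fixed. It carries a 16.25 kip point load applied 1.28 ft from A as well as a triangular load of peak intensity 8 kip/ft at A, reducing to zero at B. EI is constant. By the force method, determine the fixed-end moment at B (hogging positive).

Take the two fixed-end moments M_A, M_B as redundants; the released structure is the simple span AB.
On the primary (simply-supported) span, the end slopes from the loading are:
  at A: point load 16.25 at a = 1.28: Pab(L + b)/(6LEI) = 40.81/EI
  at B: point load 16.25 at a = 1.28: Pab(L + a)/(6LEI) = 25.96/EI
  at A: triangular load, peak 8: w₀L³/(45EI) = 81.16/EI
  at B: triangular load, peak 8: 7w₀L³/(360EI) = 71.02/EI
  θ_A0 = 122/EI,  θ_B0 = 96.97/EI
Flexibility coefficients: a unit moment at one end gives L/(3EI) there and L/(6EI) at the far end, so f₁₁ = f₂₂ = 2.567/EI and f₁₂ = f₂₁ = 1.283/EI.
Compatibility — zero rotation at each built-in end:
  2.567 M_A + 1.283 M_B = 122
  1.283 M_A + 2.567 M_B = 96.97
Solving the pair gives M_A = 38.18 kip·ft and M_B = 18.69 kip·ft (hogging).

M_B = 18.69 kip·ft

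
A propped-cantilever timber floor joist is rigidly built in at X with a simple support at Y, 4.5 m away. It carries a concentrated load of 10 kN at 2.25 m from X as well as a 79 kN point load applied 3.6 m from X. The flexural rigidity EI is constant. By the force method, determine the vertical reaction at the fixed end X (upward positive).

Remove the prop at Y; the released (primary) structure is a cantilever built in at X.
Downward deflection at the released point Y due to the loads:
  point load 10 at a = 2.25: Pa²(3L − a)/(6EI) = 94.92/EI
  point load 79 at a = 3.6: Pa²(3L − a)/(6EI) = 1689/EI
  δ_0 = 1784/EI
Tip deflection under a unit load at Y: L³/(3EI) = 30.38/EI.
Compatibility at Y: δ_0 − R_Y·δ_{YY} = 0, so R_Y = 1784/30.38 = 58.74 kN.
Vertical equilibrium: R_X = ΣP − R_Y = 89 − 58.74 = 30.26 kN.

R_X = 30.26 kN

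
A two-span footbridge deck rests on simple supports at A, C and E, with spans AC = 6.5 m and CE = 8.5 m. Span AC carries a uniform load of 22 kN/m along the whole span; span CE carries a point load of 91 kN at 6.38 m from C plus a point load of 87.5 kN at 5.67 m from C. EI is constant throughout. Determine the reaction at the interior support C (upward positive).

Release continuity at C by inserting a hinge; the redundant is the internal moment M_C. The primary structure is two simply-supported spans AC and CE.
Discontinuity in slope at C on the released structure — sum the simple-span end rotations:
  span AC: UDL 22: wL³/(24EI) = 251.7/EI
  span CE: point load 91 at a = 6.38: Pab(L + b)/(6LEI) = 256.3/EI
  span CE: point load 87.5 at a = 5.67: Pab(L + b)/(6LEI) = 311.9/EI
  relative rotation θ_0 = (251.7 + 568.2)/EI = 820/EI
A unit hogging moment at C produces rotation L₁/(3EI) + L₂/(3EI) = 5/EI.
Compatibility: M_C·(L₁+L₂)/(3EI) = θ_0, giving M_C = 164 kN·m (hogging).
Span AC, ΣM about A with M_C applied at C: R_C^{AC}·6.5 = 464.8 + 164, so R_C^{AC} = 96.73 kN and R_A = 143 − 96.73 = 46.27 kN.
Span CE, ΣM about E: R_C^{CE}·8.5 = 440.5 + 164, so R_C^{CE} = 71.12 kN and R_E = 178.5 − 71.12 = 107.4 kN.
R_C = 96.73 + 71.12 = 167.9 kN.

R_C = 167.9 kN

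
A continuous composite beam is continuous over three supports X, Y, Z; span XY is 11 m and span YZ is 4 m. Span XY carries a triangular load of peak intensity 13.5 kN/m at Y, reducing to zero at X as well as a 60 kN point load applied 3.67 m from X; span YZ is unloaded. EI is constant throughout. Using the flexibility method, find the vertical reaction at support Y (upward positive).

Insert a hinge at Y; M_Y is the redundant, and each span becomes simply supported.
End slopes at the hinge Y, treating each span as simply supported:
  span XY: triangular load, peak 13.5: w₀L³/(45EI) = 399.3/EI
  span XY: point load 60 at a = 3.67: Pab(L + a)/(6LEI) = 358.8/EI
  relative rotation θ_0 = (758.1 + 0)/EI = 758.1/EI
A unit hogging moment at Y produces rotation L₁/(3EI) + L₂/(3EI) = 5/EI.
Compatibility: M_Y·(L₁+L₂)/(3EI) = θ_0, giving M_Y = 151.6 kN·m (hogging).
Span XY, ΣM about X with M_Y applied at Y: R_Y^{XY}·11 = 764.7 + 151.6, so R_Y^{XY} = 83.3 kN and R_X = 134.2 − 83.3 = 50.95 kN.
Span YZ, ΣM about Z: R_Y^{YZ}·4 = 0 + 151.6, so R_Y^{YZ} = 37.9 kN and R_Z = 0 − 37.9 = -37.9 kN.
R_Y = 83.3 + 37.9 = 121.2 kN.

R_Y = 121.2 kN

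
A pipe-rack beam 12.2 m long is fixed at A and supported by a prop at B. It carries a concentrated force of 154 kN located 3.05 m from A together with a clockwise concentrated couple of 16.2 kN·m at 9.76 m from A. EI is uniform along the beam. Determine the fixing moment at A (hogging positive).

M_A = 301.1 kN·m

Choose R_B as the redundant. The primary structure is the cantilever fixed at A.
Primary-structure tip deflection at B by superposition:
  point load 154 at a = 3.05: Pa²(3L − a)/(6EI) = 8011/EI
  clockwise couple 16.2 at a = 9.76: M₀a(2L − a)/(2EI) = 1157/EI
  δ_0 = 9168/EI
Tip deflection under a unit load at B: L³/(3EI) = 605.3/EI.
Compatibility at B: δ_0 − R_B·δ_{BB} = 0, so R_B = 9168/605.3 = 15.15 kN.
Moment equilibrium about A: M_A = Σ(load moments about A) − R_B·L = 485.9 − 15.15×12.2 = 301.1 kN·m.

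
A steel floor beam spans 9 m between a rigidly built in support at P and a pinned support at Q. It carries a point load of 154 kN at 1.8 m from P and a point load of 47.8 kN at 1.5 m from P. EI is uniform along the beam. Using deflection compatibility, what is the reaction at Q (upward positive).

Choose R_Q as the redundant. The primary structure is the cantilever fixed at P.
Deflection at Q on the released cantilever, summing each load's contribution:
  point load 154 at a = 1.8: Pa²(3L − a)/(6EI) = 2096/EI
  point load 47.8 at a = 1.5: Pa²(3L − a)/(6EI) = 457.1/EI
  δ_0 = 2553/EI
Tip deflection under a unit load at Q: L³/(3EI) = 243/EI.
The prop prevents deflection at Q: R_Q = δ_0/δ_{QQ} = 2553/243 = 10.51 kN.

R_Q = 10.51 kN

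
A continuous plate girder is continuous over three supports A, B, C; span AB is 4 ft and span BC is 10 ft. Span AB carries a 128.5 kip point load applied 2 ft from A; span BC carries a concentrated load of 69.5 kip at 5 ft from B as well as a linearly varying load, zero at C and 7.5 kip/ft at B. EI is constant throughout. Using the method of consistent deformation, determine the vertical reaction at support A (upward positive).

Insert a hinge at B; M_B is the redundant, and each span becomes simply supported.
Discontinuity in slope at B on the released structure — sum the simple-span end rotations:
  span AB: point load 128.5 at a = 2: Pab(L + a)/(6LEI) = 128.5/EI
  span BC: point load 69.5 at a = 5: Pab(L + b)/(6LEI) = 434.4/EI
  span BC: triangular load, peak 7.5: w₀L³/(45EI) = 166.7/EI
  relative rotation θ_0 = (128.5 + 601)/EI = 729.5/EI
A unit hogging moment at B produces rotation L₁/(3EI) + L₂/(3EI) = 4.667/EI.
Compatibility: M_B·(L₁+L₂)/(3EI) = θ_0, giving M_B = 156.3 kip·ft (hogging).
Span AB, ΣM about A with M_B applied at B: R_B^{AB}·4 = 257 + 156.3, so R_B^{AB} = 103.3 kip and R_A = 128.5 − 103.3 = 25.17 kip.

R_A = 25.17 kip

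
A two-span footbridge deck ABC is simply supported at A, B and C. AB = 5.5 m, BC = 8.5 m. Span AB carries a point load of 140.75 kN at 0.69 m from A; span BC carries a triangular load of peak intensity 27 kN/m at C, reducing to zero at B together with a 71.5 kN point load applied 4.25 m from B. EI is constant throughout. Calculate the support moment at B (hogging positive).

Release continuity at B by inserting a hinge; the redundant is the internal moment M_B. The primary structure is two simply-supported spans AB and BC.
Discontinuity in slope at B on the released structure — sum the simple-span end rotations:
  span AB: point load 140.75 at a = 0.69: Pab(L + a)/(6LEI) = 87.62/EI
  span BC: triangular load, peak 27: 7w₀L³/(360EI) = 322.4/EI
  span BC: point load 71.5 at a = 4.25: Pab(L + b)/(6LEI) = 322.9/EI
  relative rotation θ_0 = (87.62 + 645.3)/EI = 732.9/EI
A unit hogging moment at B produces rotation L₁/(3EI) + L₂/(3EI) = 4.667/EI.
Compatibility: M_B·(L₁+L₂)/(3EI) = θ_0, giving M_B = 157.1 kN·m (hogging).

M_B = 157.1 kN·m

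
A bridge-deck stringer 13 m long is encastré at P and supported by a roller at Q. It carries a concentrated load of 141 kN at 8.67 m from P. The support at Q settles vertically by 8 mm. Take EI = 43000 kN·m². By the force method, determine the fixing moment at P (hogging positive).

M_P = 277.5 kN·m

Choose R_Q as the redundant. The primary structure is the cantilever fixed at P.
Free-end deflection of the primary structure under the applied loading (downward +):
  point load 141 at a = 8.67: Pa²(3L − a)/(6EI) = 53577/EI
Tip deflection under a unit load at Q: L³/(3EI) = 732.3/EI.
With EI = 43000 kN·m²: δ_0 = 1.246 m and δ_{QQ} = 0.017031 m/kN.
Compatibility — the beam at Q must follow the support down by 0.008 m: δ_0 − R_Q·δ_{QQ} = 0.008, so R_Q = (1.246 − 0.008)/0.017031 = 72.69 kN.
Moment equilibrium about P: M_P = Σ(load moments about P) − R_Q·L = 1222 − 72.69×13 = 277.5 kN·m.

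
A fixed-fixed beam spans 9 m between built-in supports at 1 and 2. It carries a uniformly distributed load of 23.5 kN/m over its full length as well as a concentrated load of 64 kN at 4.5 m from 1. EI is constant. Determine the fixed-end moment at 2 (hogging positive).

Release both end moments; the primary structure is a simply-supported span 12 with redundants M_1 and M_2.
Simple-span end rotations at 1 and 2 under the given loads:
  at 1: UDL 23.5: wL³/(24EI) = 713.8/EI
  at 2: UDL 23.5: wL³/(24EI) = 713.8/EI
  at 1: point load 64 at a = 4.5: Pab(L + b)/(6LEI) = 324/EI
  at 2: point load 64 at a = 4.5: Pab(L + a)/(6LEI) = 324/EI
  θ_10 = 1038/EI,  θ_20 = 1038/EI
Flexibility coefficients: a unit moment at one end gives L/(3EI) there and L/(6EI) at the far end, so f₁₁ = f₂₂ = 3/EI and f₁₂ = f₂₁ = 1.5/EI.
Compatibility — zero rotation at each built-in end:
  3 M_1 + 1.5 M_2 = 1038
  1.5 M_1 + 3 M_2 = 1038
Solving the pair gives M_1 = 230.6 kN·m and M_2 = 230.6 kN·m (hogging).

M_2 = 230.6 kN·m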